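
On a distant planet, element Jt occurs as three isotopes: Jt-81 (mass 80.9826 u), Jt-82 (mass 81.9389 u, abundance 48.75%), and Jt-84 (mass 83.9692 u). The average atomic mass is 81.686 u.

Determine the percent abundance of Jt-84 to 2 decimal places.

The remaining 51.25% is split between Jt-81 (fraction x) and Jt-84 (fraction 0.5125 − x).
Substituting: 80.9826x + 83.9692(0.5125 − x) = 41.74078625
(80.9826 − 83.9692)x = -1.29342875  ⇒  x = 0.43308, y = 0.07942
Jt-81: 43.31%, Jt-84: 7.94%.

7.94%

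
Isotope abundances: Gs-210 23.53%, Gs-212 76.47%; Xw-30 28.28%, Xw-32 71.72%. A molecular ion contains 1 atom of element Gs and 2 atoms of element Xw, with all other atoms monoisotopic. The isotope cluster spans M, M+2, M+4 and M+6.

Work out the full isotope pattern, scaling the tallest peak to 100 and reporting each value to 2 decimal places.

4.36 : 36.32 : 100.00 : 91.21

Element Gs pattern (n=1): 0.2353 : 0.7647
Element Xw pattern (n=2): 0.07997584 : 0.40564832 : 0.51437584
Convolve the two distributions (both contribute in 2-u steps):
  M: 0.2353×0.07997584 = 0.018818
  M+2: 0.2353×0.40564832 + 0.7647×0.07997584 = 0.156607
  M+4: 0.2353×0.51437584 + 0.7647×0.40564832 = 0.431232
  M+6: 0.7647×0.51437584 = 0.393343
Scale to base peak (0.431232) = 100: 4.36 : 36.32 : 100.00 : 91.21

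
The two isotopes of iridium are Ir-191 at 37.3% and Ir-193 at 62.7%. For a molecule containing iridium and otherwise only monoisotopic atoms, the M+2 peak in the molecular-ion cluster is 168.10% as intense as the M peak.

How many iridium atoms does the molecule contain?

1

For n independent Ir atoms, I(M+2)/I(M) = n · (abundance Ir-193) / (abundance Ir-191) = n · 0.627/0.373.
n = 1.6810 × 0.373/0.627 = 1.00 ≈ 1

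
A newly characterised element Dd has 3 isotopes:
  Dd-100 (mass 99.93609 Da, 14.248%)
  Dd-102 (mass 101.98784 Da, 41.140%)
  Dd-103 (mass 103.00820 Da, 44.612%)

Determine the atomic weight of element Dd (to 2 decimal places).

102.15 Da

Average mass = Σ (abundance × isotope mass) = 0.14248 × 99.93609 + 0.41140 × 101.98784 + 0.44612 × 103.00820
= 14.238894 + 41.957797 + 45.954018 = 102.150709 Da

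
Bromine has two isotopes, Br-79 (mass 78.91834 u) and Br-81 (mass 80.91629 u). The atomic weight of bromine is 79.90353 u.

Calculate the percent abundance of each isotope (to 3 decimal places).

Let x be the fractional abundance of Br-79; then Br-81 has abundance 1 − x.
78.91834·x + 80.91629·(1 − x) = 79.90353
(78.91834 − 80.91629)·x = 79.90353 − 80.91629
x = -1.01276 / -1.99795 = 0.50690 → 50.690% Br-79, 49.310% Br-81.

Br-79: 50.690%, Br-81: 49.310%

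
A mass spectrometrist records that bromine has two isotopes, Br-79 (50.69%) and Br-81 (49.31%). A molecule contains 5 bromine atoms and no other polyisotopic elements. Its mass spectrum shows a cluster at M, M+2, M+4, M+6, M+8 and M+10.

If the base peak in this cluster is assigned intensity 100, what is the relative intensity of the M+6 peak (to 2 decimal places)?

Binomial terms of (0.5069 + 0.4931)^5: M 0.0335, M+2 0.1628, M+4 0.3167, M+6 0.3081, M+8 0.1498, M+10 0.0292 → M+4 is the base peak.
P(M+4) = C(5,2) × 0.5069^3 × 0.4931^2 = 10 × 0.13024674 × 0.24314761 = 0.316692 (base)
P(M+6) = C(5,3) × 0.5069^2 × 0.4931^3 = 10 × 0.25694761 × 0.11989609 = 0.308070
Relative intensity = 0.308070 / 0.316692 × 100 = 97.28

97.28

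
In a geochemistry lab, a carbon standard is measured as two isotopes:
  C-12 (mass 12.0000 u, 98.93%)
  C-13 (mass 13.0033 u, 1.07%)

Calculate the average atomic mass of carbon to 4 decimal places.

Average mass = Σ (abundance × isotope mass) = 0.9893 × 12.0000 + 0.0107 × 13.0033
= 11.87160 + 0.13914 = 12.01074 u

12.0107 u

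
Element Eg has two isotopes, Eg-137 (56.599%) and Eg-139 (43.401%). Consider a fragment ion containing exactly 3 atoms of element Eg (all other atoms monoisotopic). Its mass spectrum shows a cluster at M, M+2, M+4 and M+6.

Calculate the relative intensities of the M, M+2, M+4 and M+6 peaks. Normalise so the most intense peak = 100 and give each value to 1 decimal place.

The 3 Eg atoms are independent, so intensities follow the terms of (0.56599 + 0.43401)^3.
P(M) = 0.56599^3 = 0.181312
P(M+2) = 3 × 0.56599^2 × 0.43401^1 = 0.417098
P(M+4) = 3 × 0.56599^1 × 0.43401^2 = 0.319838
P(M+6) = 0.43401^3 = 0.081752
The M+2 peak is largest (0.417098); scaling to 100 gives 43.5 : 100.0 : 76.7 : 19.6.

43.5 : 100.0 : 76.7 : 19.6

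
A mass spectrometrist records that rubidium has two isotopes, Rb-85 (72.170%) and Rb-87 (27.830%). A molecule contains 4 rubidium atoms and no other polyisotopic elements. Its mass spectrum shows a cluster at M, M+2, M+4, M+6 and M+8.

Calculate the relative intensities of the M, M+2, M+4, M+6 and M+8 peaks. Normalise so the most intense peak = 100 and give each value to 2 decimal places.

Each Rb atom is independently Rb-85 (p = 0.72170) or Rb-87 (q = 0.27830); the cluster is the binomial expansion (p + q)^4.
P(M) = 0.72170^4 = 0.271286
P(M+2) = 4 × 0.72170^3 × 0.27830^1 = 0.418450
P(M+4) = 6 × 0.72170^2 × 0.27830^2 = 0.242042
P(M+6) = 4 × 0.72170^1 × 0.27830^3 = 0.062224
P(M+8) = 0.27830^4 = 0.005999
The M+2 peak is largest (0.418450); scaling to 100 gives 64.83 : 100.00 : 57.84 : 14.87 : 1.43.

64.83 : 100.00 : 57.84 : 14.87 : 1.43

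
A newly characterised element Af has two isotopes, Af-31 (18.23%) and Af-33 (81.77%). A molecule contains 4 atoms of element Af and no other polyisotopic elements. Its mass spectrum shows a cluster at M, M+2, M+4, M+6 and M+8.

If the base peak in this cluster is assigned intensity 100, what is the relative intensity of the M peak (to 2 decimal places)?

Binomial terms of (0.1823 + 0.8177)^4: M 0.0011, M+2 0.0198, M+4 0.1333, M+6 0.3987, M+8 0.4471 → M+8 is the base peak.
P(M+8) = C(4,4) × 0.1823^0 × 0.8177^4 = 1 × 1.0000 × 0.44707048 = 0.447070 (base)
P(M) = C(4,0) × 0.1823^4 × 0.8177^0 = 1 × 0.00110445 × 1.0000 = 0.001104
Relative intensity = 0.001104 / 0.447070 × 100 = 0.25

0.25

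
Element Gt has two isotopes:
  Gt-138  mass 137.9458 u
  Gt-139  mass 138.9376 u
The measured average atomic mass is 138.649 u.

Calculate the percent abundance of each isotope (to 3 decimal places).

Gt-138: 29.099%, Gt-139: 70.901%

With x = fraction of Gt-138 (so Gt-139 is 1 − x):
137.9458·x + 138.9376·(1 − x) = 138.649
(137.9458 − 138.9376)·x = 138.649 − 138.9376
x = -0.2886 / -0.9918 = 0.29099 → 29.099% Gt-138, 70.901% Gt-139.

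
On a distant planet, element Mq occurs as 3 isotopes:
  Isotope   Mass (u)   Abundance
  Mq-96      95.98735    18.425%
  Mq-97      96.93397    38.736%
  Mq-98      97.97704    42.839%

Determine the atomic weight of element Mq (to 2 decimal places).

97.21 u

Weight each isotope mass by its fractional abundance: 0.18425 × 95.98735 + 0.38736 × 96.93397 + 0.42839 × 97.97704
= 17.685669 + 37.548343 + 41.972384 = 97.206396 u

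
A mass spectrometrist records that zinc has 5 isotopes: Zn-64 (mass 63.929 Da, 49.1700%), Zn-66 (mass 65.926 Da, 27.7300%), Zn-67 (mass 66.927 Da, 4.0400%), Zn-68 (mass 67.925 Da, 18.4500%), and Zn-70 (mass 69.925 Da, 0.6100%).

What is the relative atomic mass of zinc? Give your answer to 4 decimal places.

The abundance-weighted mean is 0.491700 × 63.929 + 0.277300 × 65.926 + 0.040400 × 66.927 + 0.184500 × 67.925 + 0.006100 × 69.925
= 31.43389 + 18.28128 + 2.70385 + 12.53216 + 0.42654 = 65.37772 Da

65.3777 Da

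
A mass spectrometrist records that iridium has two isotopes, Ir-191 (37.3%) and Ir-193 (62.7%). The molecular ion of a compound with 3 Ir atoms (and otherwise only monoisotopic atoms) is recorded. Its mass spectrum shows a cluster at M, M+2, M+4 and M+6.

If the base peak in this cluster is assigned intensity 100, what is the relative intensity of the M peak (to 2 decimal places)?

Term probabilities: M 0.0519, M+2 0.2617, M+4 0.4399, M+6 0.2465. Base peak = M+4.
P(M+4) = C(3,2) × 0.373^1 × 0.627^2 = 3 × 0.3730 × 0.393129 = 0.439911 (base)
P(M) = C(3,0) × 0.373^3 × 0.627^0 = 1 × 0.05189512 × 1.0000 = 0.051895
Relative intensity = 0.051895 / 0.439911 × 100 = 11.80

11.80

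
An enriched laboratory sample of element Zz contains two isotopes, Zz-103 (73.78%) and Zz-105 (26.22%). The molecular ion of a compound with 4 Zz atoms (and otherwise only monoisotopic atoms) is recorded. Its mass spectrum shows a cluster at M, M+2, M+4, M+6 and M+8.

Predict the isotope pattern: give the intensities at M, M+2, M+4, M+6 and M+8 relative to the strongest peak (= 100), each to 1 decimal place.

Expanding (0.7378 + 0.2622)^4:
P(M) = 0.7378^4 = 0.296316
P(M+2) = 4 × 0.7378^3 × 0.2622^1 = 0.421220
P(M+4) = 6 × 0.7378^2 × 0.2622^2 = 0.224540
P(M+6) = 4 × 0.7378^1 × 0.2622^3 = 0.053198
P(M+8) = 0.2622^4 = 0.004726
The M+2 peak is largest (0.421220); scaling to 100 gives 70.3 : 100.0 : 53.3 : 12.6 : 1.1.

70.3 : 100.0 : 53.3 : 12.6 : 1.1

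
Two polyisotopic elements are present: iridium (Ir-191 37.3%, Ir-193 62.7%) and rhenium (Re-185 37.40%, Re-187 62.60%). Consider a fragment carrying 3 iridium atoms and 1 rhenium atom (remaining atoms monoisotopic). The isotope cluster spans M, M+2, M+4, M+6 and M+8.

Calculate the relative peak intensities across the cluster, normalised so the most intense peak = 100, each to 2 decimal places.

Iridium pattern (n=3): 0.05189512 : 0.26170165 : 0.43991135 : 0.24649188
Rhenium pattern (n=1): 0.3740 : 0.6260
Convolve the two distributions (both contribute in 2-u steps):
  M: 0.05189512×0.3740 = 0.019409
  M+2: 0.05189512×0.6260 + 0.26170165×0.3740 = 0.130363
  M+4: 0.26170165×0.6260 + 0.43991135×0.3740 = 0.328352
  M+6: 0.43991135×0.6260 + 0.24649188×0.3740 = 0.367572
  M+8: 0.24649188×0.6260 = 0.154304
Scale to base peak (0.367572) = 100: 5.28 : 35.47 : 89.33 : 100.00 : 41.98

5.28 : 35.47 : 89.33 : 100.00 : 41.98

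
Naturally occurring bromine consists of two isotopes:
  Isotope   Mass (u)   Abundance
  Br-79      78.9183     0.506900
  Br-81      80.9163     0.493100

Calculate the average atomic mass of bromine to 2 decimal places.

79.90 u

Average mass = Σ (abundance × isotope mass) = 0.506900 × 78.9183 + 0.493100 × 80.9163
= 40.00369 + 39.89983 = 79.90352 u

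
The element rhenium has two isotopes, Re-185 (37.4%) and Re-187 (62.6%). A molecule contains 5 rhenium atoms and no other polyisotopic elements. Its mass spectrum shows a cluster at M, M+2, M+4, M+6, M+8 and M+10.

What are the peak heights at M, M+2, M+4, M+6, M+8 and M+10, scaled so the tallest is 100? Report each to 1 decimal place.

2.1 : 17.8 : 59.7 : 100.0 : 83.7 : 28.0

Each Re atom is independently Re-185 (p = 0.374) or Re-187 (q = 0.626); the cluster is the binomial expansion (p + q)^5.
P(M) = 0.374^5 = 0.007317
P(M+2) = 5 × 0.374^4 × 0.626^1 = 0.061239
P(M+4) = 10 × 0.374^3 × 0.626^2 = 0.205005
P(M+6) = 10 × 0.374^2 × 0.626^3 = 0.343136
P(M+8) = 5 × 0.374^1 × 0.626^4 = 0.287170
P(M+10) = 0.626^5 = 0.096133
The M+6 peak is largest (0.343136); scaling to 100 gives 2.1 : 17.8 : 59.7 : 100.0 : 83.7 : 28.0.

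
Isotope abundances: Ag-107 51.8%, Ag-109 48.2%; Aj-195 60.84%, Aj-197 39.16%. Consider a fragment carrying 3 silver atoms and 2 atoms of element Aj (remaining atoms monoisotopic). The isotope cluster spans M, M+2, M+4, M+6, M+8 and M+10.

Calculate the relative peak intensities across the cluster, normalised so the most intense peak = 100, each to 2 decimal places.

Silver pattern (n=3): 0.13899183 : 0.3879965 : 0.3610315 : 0.11198017
Element Aj pattern (n=2): 0.37015056 : 0.47649888 : 0.15335056
Convolve the two distributions (both contribute in 2-u steps):
  M: 0.13899183×0.37015056 = 0.051448
  M+2: 0.13899183×0.47649888 + 0.3879965×0.37015056 = 0.209847
  M+4: 0.13899183×0.15335056 + 0.3879965×0.47649888 + 0.3610315×0.37015056 = 0.339830
  M+6: 0.3879965×0.15335056 + 0.3610315×0.47649888 + 0.11198017×0.37015056 = 0.272980
  M+8: 0.3610315×0.15335056 + 0.11198017×0.47649888 = 0.108723
  M+10: 0.11198017×0.15335056 = 0.017172
Scale to base peak (0.339830) = 100: 15.14 : 61.75 : 100.00 : 80.33 : 31.99 : 5.05

15.14 : 61.75 : 100.00 : 80.33 : 31.99 : 5.05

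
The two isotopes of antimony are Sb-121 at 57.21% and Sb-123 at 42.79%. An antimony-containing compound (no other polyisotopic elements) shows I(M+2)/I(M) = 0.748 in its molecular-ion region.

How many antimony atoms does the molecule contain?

1

With n Sb atoms, P(M+2)/P(M) = C(n,1)·p^(n−1)q / p^n = n·q/p = n · 0.4279/0.5721.
n = 0.748 × 0.5721/0.4279 = 1.00 ≈ 1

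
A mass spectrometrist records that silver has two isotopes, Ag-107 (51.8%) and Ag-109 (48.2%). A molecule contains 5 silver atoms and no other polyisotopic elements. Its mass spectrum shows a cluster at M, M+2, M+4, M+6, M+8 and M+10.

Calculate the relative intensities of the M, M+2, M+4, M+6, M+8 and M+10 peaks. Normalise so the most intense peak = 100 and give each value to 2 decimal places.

11.55 : 53.73 : 100.00 : 93.05 : 43.29 : 8.06

The 5 Ag atoms are independent, so intensities follow the terms of (0.518 + 0.482)^5.
P(M) = 0.518^5 = 0.037295
P(M+2) = 5 × 0.518^4 × 0.482^1 = 0.173515
P(M+4) = 10 × 0.518^3 × 0.482^2 = 0.322911
P(M+6) = 10 × 0.518^2 × 0.482^3 = 0.300470
P(M+8) = 5 × 0.518^1 × 0.482^4 = 0.139794
P(M+10) = 0.482^5 = 0.026016
The M+4 peak is largest (0.322911); scaling to 100 gives 11.55 : 53.73 : 100.00 : 93.05 : 43.29 : 8.06.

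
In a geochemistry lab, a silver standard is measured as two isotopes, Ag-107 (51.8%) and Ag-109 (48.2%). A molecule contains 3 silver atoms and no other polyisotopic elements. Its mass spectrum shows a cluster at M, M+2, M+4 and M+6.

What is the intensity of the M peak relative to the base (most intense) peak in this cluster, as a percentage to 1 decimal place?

Term probabilities: M 0.1390, M+2 0.3880, M+4 0.3610, M+6 0.1120. Base peak = M+2.
P(M+2) = C(3,1) × 0.518^2 × 0.482^1 = 3 × 0.268324 × 0.4820 = 0.387997 (base)
P(M) = C(3,0) × 0.518^3 × 0.482^0 = 1 × 0.13899183 × 1.0000 = 0.138992
Relative intensity = 0.138992 / 0.387997 × 100 = 35.8

35.8%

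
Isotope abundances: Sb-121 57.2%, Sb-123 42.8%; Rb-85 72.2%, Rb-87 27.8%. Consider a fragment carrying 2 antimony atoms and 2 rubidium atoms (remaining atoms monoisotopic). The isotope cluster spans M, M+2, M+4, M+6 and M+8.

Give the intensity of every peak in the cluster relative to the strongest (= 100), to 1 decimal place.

44.1 : 100.0 : 82.1 : 28.8 : 3.7

Antimony pattern (n=2): 0.327184 : 0.489632 : 0.183184
Rubidium pattern (n=2): 0.521284 : 0.401432 : 0.077284
Convolve the two distributions (both contribute in 2-u steps):
  M: 0.327184×0.521284 = 0.170556
  M+2: 0.327184×0.401432 + 0.489632×0.521284 = 0.386579
  M+4: 0.327184×0.077284 + 0.489632×0.401432 + 0.183184×0.521284 = 0.317331
  M+6: 0.489632×0.077284 + 0.183184×0.401432 = 0.111377
  M+8: 0.183184×0.077284 = 0.014157
Scale to base peak (0.386579) = 100: 44.1 : 100.0 : 82.1 : 28.8 : 3.7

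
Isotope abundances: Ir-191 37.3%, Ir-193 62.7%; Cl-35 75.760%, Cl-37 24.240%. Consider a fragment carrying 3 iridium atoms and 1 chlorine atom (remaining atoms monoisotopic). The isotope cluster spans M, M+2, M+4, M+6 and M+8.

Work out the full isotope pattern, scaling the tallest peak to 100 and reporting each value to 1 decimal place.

9.9 : 53.1 : 100.0 : 74.0 : 15.1

Iridium pattern (n=3): 0.05189512 : 0.26170165 : 0.43991135 : 0.24649188
Chlorine pattern (n=1): 0.7576 : 0.2424
Convolve the two distributions (both contribute in 2-u steps):
  M: 0.05189512×0.7576 = 0.039316
  M+2: 0.05189512×0.2424 + 0.26170165×0.7576 = 0.210845
  M+4: 0.26170165×0.2424 + 0.43991135×0.7576 = 0.396713
  M+6: 0.43991135×0.2424 + 0.24649188×0.7576 = 0.293377
  M+8: 0.24649188×0.2424 = 0.059750
Scale to base peak (0.396713) = 100: 9.9 : 53.1 : 100.0 : 74.0 : 15.1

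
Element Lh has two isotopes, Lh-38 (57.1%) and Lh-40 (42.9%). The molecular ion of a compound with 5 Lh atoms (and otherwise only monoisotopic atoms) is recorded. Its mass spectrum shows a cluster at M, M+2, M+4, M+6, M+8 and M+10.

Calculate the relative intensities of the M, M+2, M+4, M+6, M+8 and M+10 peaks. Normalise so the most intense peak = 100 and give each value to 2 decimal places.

Expanding (0.571 + 0.429)^5:
P(M) = 0.571^5 = 0.060699
P(M+2) = 5 × 0.571^4 × 0.429^1 = 0.228019
P(M+4) = 10 × 0.571^3 × 0.429^2 = 0.342628
P(M+6) = 10 × 0.571^2 × 0.429^3 = 0.257421
P(M+8) = 5 × 0.571^1 × 0.429^4 = 0.096702
P(M+10) = 0.429^5 = 0.014531
The M+4 peak is largest (0.342628); scaling to 100 gives 17.72 : 66.55 : 100.00 : 75.13 : 28.22 : 4.24.

17.72 : 66.55 : 100.00 : 75.13 : 28.22 : 4.24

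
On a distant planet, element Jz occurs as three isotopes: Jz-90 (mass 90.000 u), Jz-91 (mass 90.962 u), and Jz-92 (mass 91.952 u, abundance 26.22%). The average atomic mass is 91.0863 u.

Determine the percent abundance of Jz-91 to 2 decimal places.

59.72%

The remaining 73.78% is split between Jz-90 (fraction x) and Jz-91 (fraction 0.7378 − x).
Substituting: 90.000x + 90.962(0.7378 − x) = 66.9764856
(90.000 − 90.962)x = -0.135278  ⇒  x = 0.14062, y = 0.59718
Jz-90: 14.06%, Jz-91: 59.72%.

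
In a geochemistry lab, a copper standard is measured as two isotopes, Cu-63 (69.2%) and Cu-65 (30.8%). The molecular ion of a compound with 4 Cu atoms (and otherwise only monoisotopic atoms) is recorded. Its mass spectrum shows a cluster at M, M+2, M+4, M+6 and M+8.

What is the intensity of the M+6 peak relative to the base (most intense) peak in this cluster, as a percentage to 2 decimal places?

Binomial terms of (0.692 + 0.308)^4: M 0.2293, M+2 0.4083, M+4 0.2726, M+6 0.0809, M+8 0.0090 → M+2 is the base peak.
P(M+2) = C(4,1) × 0.692^3 × 0.308^1 = 4 × 0.33137389 × 0.3080 = 0.408253 (base)
P(M+6) = C(4,3) × 0.692^1 × 0.308^3 = 4 × 0.6920 × 0.02921811 = 0.080876
Relative intensity = 0.080876 / 0.408253 × 100 = 19.81

19.81%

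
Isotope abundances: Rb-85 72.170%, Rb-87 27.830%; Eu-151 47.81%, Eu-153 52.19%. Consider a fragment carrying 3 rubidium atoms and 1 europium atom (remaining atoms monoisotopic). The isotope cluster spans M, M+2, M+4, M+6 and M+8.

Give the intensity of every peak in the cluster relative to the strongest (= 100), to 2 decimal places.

Rubidium pattern (n=3): 0.37589809 : 0.43485841 : 0.16768892 : 0.02155458
Europium pattern (n=1): 0.4781 : 0.5219
Convolve the two distributions (both contribute in 2-u steps):
  M: 0.37589809×0.4781 = 0.179717
  M+2: 0.37589809×0.5219 + 0.43485841×0.4781 = 0.404087
  M+4: 0.43485841×0.5219 + 0.16768892×0.4781 = 0.307125
  M+6: 0.16768892×0.5219 + 0.02155458×0.4781 = 0.097822
  M+8: 0.02155458×0.5219 = 0.011249
Scale to base peak (0.404087) = 100: 44.47 : 100.00 : 76.00 : 24.21 : 2.78

44.47 : 100.00 : 76.00 : 24.21 : 2.78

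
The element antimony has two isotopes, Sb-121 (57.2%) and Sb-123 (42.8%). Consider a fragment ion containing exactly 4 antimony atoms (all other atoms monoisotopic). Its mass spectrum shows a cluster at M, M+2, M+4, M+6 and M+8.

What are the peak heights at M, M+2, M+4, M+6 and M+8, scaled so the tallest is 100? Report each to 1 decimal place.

Each Sb atom is independently Sb-121 (p = 0.572) or Sb-123 (q = 0.428); the cluster is the binomial expansion (p + q)^4.
P(M) = 0.572^4 = 0.107049
P(M+2) = 4 × 0.572^3 × 0.428^1 = 0.320400
P(M+4) = 6 × 0.572^2 × 0.428^2 = 0.359609
P(M+6) = 4 × 0.572^1 × 0.428^3 = 0.179385
P(M+8) = 0.428^4 = 0.033556
The M+4 peak is largest (0.359609); scaling to 100 gives 29.8 : 89.1 : 100.0 : 49.9 : 9.3.

29.8 : 89.1 : 100.0 : 49.9 : 9.3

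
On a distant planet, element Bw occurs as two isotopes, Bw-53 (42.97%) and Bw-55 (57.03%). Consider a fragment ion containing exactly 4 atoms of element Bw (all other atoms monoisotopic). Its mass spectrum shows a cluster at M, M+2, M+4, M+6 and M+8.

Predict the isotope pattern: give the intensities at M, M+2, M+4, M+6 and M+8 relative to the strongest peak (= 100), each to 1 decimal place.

9.5 : 50.2 : 100.0 : 88.5 : 29.4

Expanding (0.4297 + 0.5703)^4:
P(M) = 0.4297^4 = 0.034093
P(M+2) = 4 × 0.4297^3 × 0.5703^1 = 0.180992
P(M+4) = 6 × 0.4297^2 × 0.5703^2 = 0.360320
P(M+6) = 4 × 0.4297^1 × 0.5703^3 = 0.318813
P(M+8) = 0.5703^4 = 0.105782
The M+4 peak is largest (0.360320); scaling to 100 gives 9.5 : 50.2 : 100.0 : 88.5 : 29.4.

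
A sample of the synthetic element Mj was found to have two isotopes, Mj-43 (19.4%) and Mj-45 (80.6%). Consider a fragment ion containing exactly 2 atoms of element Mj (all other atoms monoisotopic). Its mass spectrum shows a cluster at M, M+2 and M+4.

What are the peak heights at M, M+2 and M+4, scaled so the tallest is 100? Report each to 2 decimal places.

Each Mj atom is independently Mj-43 (p = 0.194) or Mj-45 (q = 0.806); the cluster is the binomial expansion (p + q)^2.
P(M) = 0.194^2 = 0.037636
P(M+2) = 2 × 0.194^1 × 0.806^1 = 0.312728
P(M+4) = 0.806^2 = 0.649636
The M+4 peak is largest (0.649636); scaling to 100 gives 5.79 : 48.14 : 100.00.

5.79 : 48.14 : 100.00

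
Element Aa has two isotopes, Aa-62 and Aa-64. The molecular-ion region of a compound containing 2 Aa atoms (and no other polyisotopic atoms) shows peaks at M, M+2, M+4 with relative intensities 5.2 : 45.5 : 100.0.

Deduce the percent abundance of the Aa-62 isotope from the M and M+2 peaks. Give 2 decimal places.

Write p for the Aa-62 fraction. I(M+2)/I(M) = [C(2,1)·p^1·(1−p)] / p^2 = 2·(1−p)/p = 45.5/5.2 = 8.7500
(1−p)/p = 8.7500/2 = 4.3750  ⇒  p = 1/(1 + 4.3750) = 0.1860
Aa-62: 18.60%, Aa-64: 81.40%.

18.60%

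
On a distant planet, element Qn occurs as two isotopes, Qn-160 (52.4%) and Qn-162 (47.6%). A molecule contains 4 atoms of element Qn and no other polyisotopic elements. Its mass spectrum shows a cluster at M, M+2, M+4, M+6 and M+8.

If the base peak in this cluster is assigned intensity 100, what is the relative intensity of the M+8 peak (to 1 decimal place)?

Term probabilities: M 0.0754, M+2 0.2739, M+4 0.3733, M+6 0.2261, M+8 0.0513. Base peak = M+4.
P(M+4) = C(4,2) × 0.524^2 × 0.476^2 = 6 × 0.274576 × 0.226576 = 0.373274 (base)
P(M+8) = C(4,4) × 0.524^0 × 0.476^4 = 1 × 1.0000 × 0.05133668 = 0.051337
Relative intensity = 0.051337 / 0.373274 × 100 = 13.8

13.8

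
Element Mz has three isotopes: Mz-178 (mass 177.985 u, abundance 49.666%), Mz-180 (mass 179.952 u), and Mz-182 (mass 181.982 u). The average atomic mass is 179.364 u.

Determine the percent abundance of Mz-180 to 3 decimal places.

The remaining 50.334% is split between Mz-180 (fraction x) and Mz-182 (fraction 0.50334 − x).
Substituting: 179.952x + 181.982(0.50334 − x) = 90.9659699
(179.952 − 181.982)x = -0.63284998  ⇒  x = 0.31175, y = 0.19159
Mz-180: 31.175%, Mz-182: 19.159%.

31.175%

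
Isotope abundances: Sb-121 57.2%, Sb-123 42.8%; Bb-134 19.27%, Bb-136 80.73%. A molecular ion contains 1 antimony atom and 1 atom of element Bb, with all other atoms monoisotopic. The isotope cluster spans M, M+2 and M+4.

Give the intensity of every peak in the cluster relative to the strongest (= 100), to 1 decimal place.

20.3 : 100.0 : 63.5

Antimony pattern (n=1): 0.5720 : 0.4280
Element Bb pattern (n=1): 0.1927 : 0.8073
Convolve the two distributions (both contribute in 2-u steps):
  M: 0.5720×0.1927 = 0.110224
  M+2: 0.5720×0.8073 + 0.4280×0.1927 = 0.544251
  M+4: 0.4280×0.8073 = 0.345524
Scale to base peak (0.544251) = 100: 20.3 : 100.0 : 63.5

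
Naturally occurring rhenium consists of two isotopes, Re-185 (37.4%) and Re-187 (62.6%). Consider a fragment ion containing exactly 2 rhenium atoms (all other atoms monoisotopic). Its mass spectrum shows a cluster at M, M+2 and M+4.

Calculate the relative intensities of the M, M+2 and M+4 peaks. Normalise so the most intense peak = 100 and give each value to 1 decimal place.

29.9 : 100.0 : 83.7

Each Re atom is independently Re-185 (p = 0.374) or Re-187 (q = 0.626); the cluster is the binomial expansion (p + q)^2.
P(M) = 0.374^2 = 0.139876
P(M+2) = 2 × 0.374^1 × 0.626^1 = 0.468248
P(M+4) = 0.626^2 = 0.391876
The M+2 peak is largest (0.468248); scaling to 100 gives 29.9 : 100.0 : 83.7.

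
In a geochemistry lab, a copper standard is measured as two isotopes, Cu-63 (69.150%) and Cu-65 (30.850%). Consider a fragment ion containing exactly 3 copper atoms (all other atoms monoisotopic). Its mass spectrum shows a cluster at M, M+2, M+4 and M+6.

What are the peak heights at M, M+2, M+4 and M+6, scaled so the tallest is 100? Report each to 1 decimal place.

The 3 Cu atoms are independent, so intensities follow the terms of (0.69150 + 0.30850)^3.
P(M) = 0.69150^3 = 0.330656
P(M+2) = 3 × 0.69150^2 × 0.30850^1 = 0.442548
P(M+4) = 3 × 0.69150^1 × 0.30850^2 = 0.197435
P(M+6) = 0.30850^3 = 0.029361
The M+2 peak is largest (0.442548); scaling to 100 gives 74.7 : 100.0 : 44.6 : 6.6.

74.7 : 100.0 : 44.6 : 6.6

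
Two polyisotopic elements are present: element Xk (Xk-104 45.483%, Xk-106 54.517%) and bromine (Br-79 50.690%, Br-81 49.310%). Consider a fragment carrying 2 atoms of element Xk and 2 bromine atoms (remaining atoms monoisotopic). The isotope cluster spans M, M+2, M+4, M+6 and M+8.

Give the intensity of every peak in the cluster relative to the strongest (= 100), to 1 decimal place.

14.2 : 61.6 : 100.0 : 71.9 : 19.3

Element Xk pattern (n=2): 0.20687033 : 0.49591934 : 0.29721033
Bromine pattern (n=2): 0.25694761 : 0.49990478 : 0.24314761
Convolve the two distributions (both contribute in 2-u steps):
  M: 0.20687033×0.25694761 = 0.053155
  M+2: 0.20687033×0.49990478 + 0.49591934×0.25694761 = 0.230841
  M+4: 0.20687033×0.24314761 + 0.49591934×0.49990478 + 0.29721033×0.25694761 = 0.374580
  M+6: 0.49591934×0.24314761 + 0.29721033×0.49990478 = 0.269158
  M+8: 0.29721033×0.24314761 = 0.072266
Scale to base peak (0.374580) = 100: 14.2 : 61.6 : 100.0 : 71.9 : 19.3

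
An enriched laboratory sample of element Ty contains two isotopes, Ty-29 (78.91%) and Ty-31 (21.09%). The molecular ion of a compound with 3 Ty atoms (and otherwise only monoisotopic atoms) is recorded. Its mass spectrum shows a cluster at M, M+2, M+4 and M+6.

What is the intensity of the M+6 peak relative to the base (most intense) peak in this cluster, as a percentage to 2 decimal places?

1.91%

(0.7891 + 0.2109)^3 gives M 0.4914, M+2 0.3940, M+4 0.1053, M+6 0.0094; the largest is M.
P(M) = C(3,0) × 0.7891^3 × 0.2109^0 = 1 × 0.49135585 × 1.0000 = 0.491356 (base)
P(M+6) = C(3,3) × 0.7891^0 × 0.2109^3 = 1 × 1.0000 × 0.00938058 = 0.009381
Relative intensity = 0.009381 / 0.491356 × 100 = 1.91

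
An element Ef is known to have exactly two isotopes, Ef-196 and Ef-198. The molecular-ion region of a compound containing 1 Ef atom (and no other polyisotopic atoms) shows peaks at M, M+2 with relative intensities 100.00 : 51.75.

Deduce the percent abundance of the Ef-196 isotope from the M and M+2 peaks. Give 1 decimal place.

65.9%

Write p for the Ef-196 fraction. I(M+2)/I(M) = [C(1,1)·p^0·(1−p)] / p^1 = 1·(1−p)/p = 51.75/100.00 = 0.5175
(1−p)/p = 0.5175/1 = 0.5175  ⇒  p = 1/(1 + 0.5175) = 0.6590
Ef-196: 65.9%, Ef-198: 34.1%.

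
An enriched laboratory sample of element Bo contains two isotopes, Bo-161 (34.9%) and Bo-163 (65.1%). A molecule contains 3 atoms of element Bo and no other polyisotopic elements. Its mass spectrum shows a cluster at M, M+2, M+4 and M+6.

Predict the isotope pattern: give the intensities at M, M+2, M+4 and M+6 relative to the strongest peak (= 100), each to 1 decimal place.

Each Bo atom is independently Bo-161 (p = 0.349) or Bo-163 (q = 0.651); the cluster is the binomial expansion (p + q)^3.
P(M) = 0.349^3 = 0.042509
P(M+2) = 3 × 0.349^2 × 0.651^1 = 0.237877
P(M+4) = 3 × 0.349^1 × 0.651^2 = 0.443720
P(M+6) = 0.651^3 = 0.275894
The M+4 peak is largest (0.443720); scaling to 100 gives 9.6 : 53.6 : 100.0 : 62.2.

9.6 : 53.6 : 100.0 : 62.2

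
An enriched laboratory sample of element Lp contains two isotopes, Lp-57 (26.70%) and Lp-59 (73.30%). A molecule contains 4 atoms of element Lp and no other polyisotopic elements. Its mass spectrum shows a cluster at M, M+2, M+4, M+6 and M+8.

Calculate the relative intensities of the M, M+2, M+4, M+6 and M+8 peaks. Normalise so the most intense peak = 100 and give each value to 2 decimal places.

1.21 : 13.27 : 54.64 : 100.00 : 68.63

Expanding (0.2670 + 0.7330)^4:
P(M) = 0.2670^4 = 0.005082
P(M+2) = 4 × 0.2670^3 × 0.7330^1 = 0.055808
P(M+4) = 6 × 0.2670^2 × 0.7330^2 = 0.229817
P(M+6) = 4 × 0.2670^1 × 0.7330^3 = 0.420613
P(M+8) = 0.7330^4 = 0.288679
The M+6 peak is largest (0.420613); scaling to 100 gives 1.21 : 13.27 : 54.64 : 100.00 : 68.63.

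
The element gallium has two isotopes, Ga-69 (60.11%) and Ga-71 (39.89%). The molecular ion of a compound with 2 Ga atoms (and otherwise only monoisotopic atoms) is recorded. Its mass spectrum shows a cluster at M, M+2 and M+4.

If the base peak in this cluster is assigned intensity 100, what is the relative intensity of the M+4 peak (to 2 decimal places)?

Term probabilities: M 0.3613, M+2 0.4796, M+4 0.1591. Base peak = M+2.
P(M+2) = C(2,1) × 0.6011^1 × 0.3989^1 = 2 × 0.6011 × 0.3989 = 0.479558 (base)
P(M+4) = C(2,2) × 0.6011^0 × 0.3989^2 = 1 × 1.0000 × 0.15912121 = 0.159121
Relative intensity = 0.159121 / 0.479558 × 100 = 33.18

33.18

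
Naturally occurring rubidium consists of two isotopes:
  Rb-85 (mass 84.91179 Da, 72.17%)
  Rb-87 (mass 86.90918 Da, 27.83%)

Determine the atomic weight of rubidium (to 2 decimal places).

The abundance-weighted mean is 0.7217 × 84.91179 + 0.2783 × 86.90918
= 61.280839 + 24.186825 = 85.467664 Da

85.47 Da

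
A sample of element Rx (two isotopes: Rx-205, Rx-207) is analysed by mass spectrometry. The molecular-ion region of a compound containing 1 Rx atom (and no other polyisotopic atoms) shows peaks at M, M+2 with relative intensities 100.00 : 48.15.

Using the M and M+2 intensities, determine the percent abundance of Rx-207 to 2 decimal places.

32.50%

Let p = fractional abundance of Rx-205. I(M+2)/I(M) = [C(1,1)·p^0·(1−p)] / p^1 = 1·(1−p)/p = 48.15/100.00 = 0.4815
(1−p)/p = 0.4815/1 = 0.4815  ⇒  p = 1/(1 + 0.4815) = 0.6750
Rx-205: 67.50%, Rx-207: 32.50%.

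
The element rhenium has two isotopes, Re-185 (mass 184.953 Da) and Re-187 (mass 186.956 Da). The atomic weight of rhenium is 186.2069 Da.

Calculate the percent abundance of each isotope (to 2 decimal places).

Writing the weighted mean with unknown fraction x of Re-185:
184.953·x + 186.956·(1 − x) = 186.2069
(184.953 − 186.956)·x = 186.2069 − 186.956
x = -0.7491 / -2.003 = 0.37399 → 37.40% Re-185, 62.60% Re-187.

Re-185: 37.40%, Re-187: 62.60%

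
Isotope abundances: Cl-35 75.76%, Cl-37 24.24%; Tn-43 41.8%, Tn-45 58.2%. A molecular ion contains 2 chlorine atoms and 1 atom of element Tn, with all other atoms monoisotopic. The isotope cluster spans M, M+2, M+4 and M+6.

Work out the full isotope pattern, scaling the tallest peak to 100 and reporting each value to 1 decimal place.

49.2 : 100.0 : 48.9 : 7.0

Chlorine pattern (n=2): 0.57395776 : 0.36728448 : 0.05875776
Element Tn pattern (n=1): 0.4180 : 0.5820
Convolve the two distributions (both contribute in 2-u steps):
  M: 0.57395776×0.4180 = 0.239914
  M+2: 0.57395776×0.5820 + 0.36728448×0.4180 = 0.487568
  M+4: 0.36728448×0.5820 + 0.05875776×0.4180 = 0.238320
  M+6: 0.05875776×0.5820 = 0.034197
Scale to base peak (0.487568) = 100: 49.2 : 100.0 : 48.9 : 7.0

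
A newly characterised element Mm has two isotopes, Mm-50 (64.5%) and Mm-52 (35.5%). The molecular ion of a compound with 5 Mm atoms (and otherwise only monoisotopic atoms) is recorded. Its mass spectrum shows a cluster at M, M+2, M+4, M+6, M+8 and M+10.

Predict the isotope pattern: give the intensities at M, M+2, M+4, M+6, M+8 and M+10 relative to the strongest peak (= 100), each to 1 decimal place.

33.0 : 90.8 : 100.0 : 55.0 : 15.1 : 1.7

The 5 Mm atoms are independent, so intensities follow the terms of (0.645 + 0.355)^5.
P(M) = 0.645^5 = 0.111635
P(M+2) = 5 × 0.645^4 × 0.355^1 = 0.307211
P(M+4) = 10 × 0.645^3 × 0.355^2 = 0.338171
P(M+6) = 10 × 0.645^2 × 0.355^3 = 0.186125
P(M+8) = 5 × 0.645^1 × 0.355^4 = 0.051220
P(M+10) = 0.355^5 = 0.005638
The M+4 peak is largest (0.338171); scaling to 100 gives 33.0 : 90.8 : 100.0 : 55.0 : 15.1 : 1.7.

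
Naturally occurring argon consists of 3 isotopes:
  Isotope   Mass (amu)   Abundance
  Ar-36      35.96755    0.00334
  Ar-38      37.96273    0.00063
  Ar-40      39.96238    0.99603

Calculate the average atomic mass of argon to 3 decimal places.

39.948 amu

The abundance-weighted mean is 0.00334 × 35.96755 + 0.00063 × 37.96273 + 0.99603 × 39.96238
= 0.120132 + 0.023917 + 39.803729 = 39.947778 amu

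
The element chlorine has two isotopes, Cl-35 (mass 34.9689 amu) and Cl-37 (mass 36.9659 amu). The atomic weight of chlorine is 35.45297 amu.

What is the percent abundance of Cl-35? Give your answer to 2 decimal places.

75.76%

Writing the weighted mean with unknown fraction x of Cl-35:
34.9689·x + 36.9659·(1 − x) = 35.45297
(34.9689 − 36.9659)·x = 35.45297 − 36.9659
x = -1.51293 / -1.9970 = 0.75760 → 75.76% Cl-35, 24.24% Cl-37.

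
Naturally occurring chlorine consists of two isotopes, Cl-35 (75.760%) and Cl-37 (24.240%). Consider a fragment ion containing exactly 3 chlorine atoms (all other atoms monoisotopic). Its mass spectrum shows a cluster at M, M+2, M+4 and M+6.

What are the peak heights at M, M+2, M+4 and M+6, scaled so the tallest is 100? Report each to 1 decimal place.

100.0 : 96.0 : 30.7 : 3.3

Expanding (0.75760 + 0.24240)^3:
P(M) = 0.75760^3 = 0.434830
P(M+2) = 3 × 0.75760^2 × 0.24240^1 = 0.417382
P(M+4) = 3 × 0.75760^1 × 0.24240^2 = 0.133545
P(M+6) = 0.24240^3 = 0.014243
The M peak is largest (0.434830); scaling to 100 gives 100.0 : 96.0 : 30.7 : 3.3.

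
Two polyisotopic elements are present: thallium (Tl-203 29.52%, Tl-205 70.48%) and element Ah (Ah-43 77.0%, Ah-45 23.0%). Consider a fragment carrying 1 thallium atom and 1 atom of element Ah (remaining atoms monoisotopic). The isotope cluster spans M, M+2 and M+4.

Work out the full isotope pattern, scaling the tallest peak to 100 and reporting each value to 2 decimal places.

37.23 : 100.00 : 26.55

Thallium pattern (n=1): 0.2952 : 0.7048
Element Ah pattern (n=1): 0.7700 : 0.2300
Convolve the two distributions (both contribute in 2-u steps):
  M: 0.2952×0.7700 = 0.227304
  M+2: 0.2952×0.2300 + 0.7048×0.7700 = 0.610592
  M+4: 0.7048×0.2300 = 0.162104
Scale to base peak (0.610592) = 100: 37.23 : 100.00 : 26.55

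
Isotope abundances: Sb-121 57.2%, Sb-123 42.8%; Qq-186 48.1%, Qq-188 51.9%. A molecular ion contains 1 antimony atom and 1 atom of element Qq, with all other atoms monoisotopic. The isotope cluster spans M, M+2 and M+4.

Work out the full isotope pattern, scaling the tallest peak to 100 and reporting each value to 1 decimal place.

54.7 : 100.0 : 44.2

Antimony pattern (n=1): 0.5720 : 0.4280
Element Qq pattern (n=1): 0.4810 : 0.5190
Convolve the two distributions (both contribute in 2-u steps):
  M: 0.5720×0.4810 = 0.275132
  M+2: 0.5720×0.5190 + 0.4280×0.4810 = 0.502736
  M+4: 0.4280×0.5190 = 0.222132
Scale to base peak (0.502736) = 100: 54.7 : 100.0 : 44.2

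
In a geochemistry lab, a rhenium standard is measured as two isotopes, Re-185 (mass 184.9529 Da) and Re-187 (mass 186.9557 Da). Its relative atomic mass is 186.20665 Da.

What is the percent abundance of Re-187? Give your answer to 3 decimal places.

With x = fraction of Re-185 (so Re-187 is 1 − x):
184.9529·x + 186.9557·(1 − x) = 186.20665
(184.9529 − 186.9557)·x = 186.20665 − 186.9557
x = -0.74905 / -2.0028 = 0.37400 → 37.400% Re-185, 62.600% Re-187.

62.600%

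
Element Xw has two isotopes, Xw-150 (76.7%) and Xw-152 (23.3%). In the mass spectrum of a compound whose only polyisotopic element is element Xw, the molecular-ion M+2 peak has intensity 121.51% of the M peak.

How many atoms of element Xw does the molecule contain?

4

With n Xw atoms, P(M+2)/P(M) = C(n,1)·p^(n−1)q / p^n = n·q/p = n · 0.233/0.767.
n = 1.2151 × 0.767/0.233 = 4.00 ≈ 4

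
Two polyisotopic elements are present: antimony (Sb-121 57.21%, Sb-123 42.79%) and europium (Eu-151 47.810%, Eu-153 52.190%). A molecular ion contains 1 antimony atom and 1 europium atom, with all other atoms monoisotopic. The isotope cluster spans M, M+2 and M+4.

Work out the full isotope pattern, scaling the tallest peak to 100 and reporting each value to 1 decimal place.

54.4 : 100.0 : 44.4

Antimony pattern (n=1): 0.5721 : 0.4279
Europium pattern (n=1): 0.4781 : 0.5219
Convolve the two distributions (both contribute in 2-u steps):
  M: 0.5721×0.4781 = 0.273521
  M+2: 0.5721×0.5219 + 0.4279×0.4781 = 0.503158
  M+4: 0.4279×0.5219 = 0.223321
Scale to base peak (0.503158) = 100: 54.4 : 100.0 : 44.4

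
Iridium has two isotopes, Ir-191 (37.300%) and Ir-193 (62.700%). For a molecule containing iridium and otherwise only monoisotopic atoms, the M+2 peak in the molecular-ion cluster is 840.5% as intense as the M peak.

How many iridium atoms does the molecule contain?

For n independent Ir atoms, I(M+2)/I(M) = n · (abundance Ir-193) / (abundance Ir-191) = n · 0.62700/0.37300.
n = 8.405 × 0.37300/0.62700 = 5.00 ≈ 5

5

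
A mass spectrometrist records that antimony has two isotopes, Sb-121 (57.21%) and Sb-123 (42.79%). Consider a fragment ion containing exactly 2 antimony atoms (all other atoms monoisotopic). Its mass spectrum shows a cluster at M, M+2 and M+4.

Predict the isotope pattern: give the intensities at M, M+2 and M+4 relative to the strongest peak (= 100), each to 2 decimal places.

66.85 : 100.00 : 37.40

The 2 Sb atoms are independent, so intensities follow the terms of (0.5721 + 0.4279)^2.
P(M) = 0.5721^2 = 0.327298
P(M+2) = 2 × 0.5721^1 × 0.4279^1 = 0.489603
P(M+4) = 0.4279^2 = 0.183098
The M+2 peak is largest (0.489603); scaling to 100 gives 66.85 : 100.00 : 37.40.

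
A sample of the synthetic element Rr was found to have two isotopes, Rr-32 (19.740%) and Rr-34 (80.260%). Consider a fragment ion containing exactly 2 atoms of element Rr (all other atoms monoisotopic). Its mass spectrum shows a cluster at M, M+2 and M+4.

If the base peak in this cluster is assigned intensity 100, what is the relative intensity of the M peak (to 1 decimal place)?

Binomial terms of (0.19740 + 0.80260)^2: M 0.0390, M+2 0.3169, M+4 0.6442 → M+4 is the base peak.
P(M+4) = C(2,2) × 0.19740^0 × 0.80260^2 = 1 × 1.0000 × 0.64416676 = 0.644167 (base)
P(M) = C(2,0) × 0.19740^2 × 0.80260^0 = 1 × 0.03896676 × 1.0000 = 0.038967
Relative intensity = 0.038967 / 0.644167 × 100 = 6.0

6.0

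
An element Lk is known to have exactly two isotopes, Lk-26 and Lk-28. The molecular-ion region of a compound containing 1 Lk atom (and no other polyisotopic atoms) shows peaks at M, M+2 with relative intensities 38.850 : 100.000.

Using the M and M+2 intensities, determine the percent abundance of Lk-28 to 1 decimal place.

Let p = fractional abundance of Lk-26. I(M+2)/I(M) = [C(1,1)·p^0·(1−p)] / p^1 = 1·(1−p)/p = 100.000/38.850 = 2.5740
(1−p)/p = 2.5740/1 = 2.5740  ⇒  p = 1/(1 + 2.5740) = 0.2798
Lk-26: 28.0%, Lk-28: 72.0%.

72.0%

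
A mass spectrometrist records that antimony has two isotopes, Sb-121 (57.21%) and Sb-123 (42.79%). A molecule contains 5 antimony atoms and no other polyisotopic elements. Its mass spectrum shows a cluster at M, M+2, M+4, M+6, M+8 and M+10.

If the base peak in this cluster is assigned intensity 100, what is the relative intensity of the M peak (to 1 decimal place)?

17.9

(0.5721 + 0.4279)^5 gives M 0.0613, M+2 0.2292, M+4 0.3428, M+6 0.2564, M+8 0.0959, M+10 0.0143; the largest is M+4.
P(M+4) = C(5,2) × 0.5721^3 × 0.4279^2 = 10 × 0.18724742 × 0.18309841 = 0.342847 (base)
P(M) = C(5,0) × 0.5721^5 × 0.4279^0 = 1 × 0.06128578 × 1.0000 = 0.061286
Relative intensity = 0.061286 / 0.342847 × 100 = 17.9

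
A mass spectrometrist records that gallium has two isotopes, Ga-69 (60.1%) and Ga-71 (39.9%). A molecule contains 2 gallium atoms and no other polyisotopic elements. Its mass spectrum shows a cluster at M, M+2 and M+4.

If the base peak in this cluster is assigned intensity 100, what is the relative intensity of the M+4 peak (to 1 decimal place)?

Term probabilities: M 0.3612, M+2 0.4796, M+4 0.1592. Base peak = M+2.
P(M+2) = C(2,1) × 0.601^1 × 0.399^1 = 2 × 0.6010 × 0.3990 = 0.479598 (base)
P(M+4) = C(2,2) × 0.601^0 × 0.399^2 = 1 × 1.0000 × 0.159201 = 0.159201
Relative intensity = 0.159201 / 0.479598 × 100 = 33.2

33.2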